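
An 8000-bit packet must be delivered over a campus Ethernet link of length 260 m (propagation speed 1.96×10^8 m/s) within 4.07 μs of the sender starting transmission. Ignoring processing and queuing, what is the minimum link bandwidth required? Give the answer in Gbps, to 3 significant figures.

Propagation delay = 260 / 196000000 = 1.32653 μs.
Transmission budget = 4.07 − 1.32653 = 2.74347 μs.
R ≥ L / t_tx = 8000 bits / 2.74347e-06 s = 2.92 Gbps.

2.92 Gbps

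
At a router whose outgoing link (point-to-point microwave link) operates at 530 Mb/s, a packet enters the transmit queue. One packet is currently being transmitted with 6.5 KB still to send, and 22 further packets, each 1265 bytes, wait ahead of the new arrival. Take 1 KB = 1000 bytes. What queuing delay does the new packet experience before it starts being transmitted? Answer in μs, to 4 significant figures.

Each queued packet: L/R = 10120/530000000 = 19.0943 μs.
22 queued → 420.075 μs.
Plus remaining 52000 bits of current packet: 98.1132 μs.
Queuing delay = 518.2 μs.

518.2 μs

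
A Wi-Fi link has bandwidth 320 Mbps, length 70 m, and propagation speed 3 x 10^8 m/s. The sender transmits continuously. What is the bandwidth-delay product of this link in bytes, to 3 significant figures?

Propagation delay = 70 / 300000000 = 2.33333e-07 s.
BDP = R × t_prop = 320000000 × 2.33333e-07 = 74.6667 bits.
In bytes: 74.6667/8 = 9.33 bytes.

9.33 bytes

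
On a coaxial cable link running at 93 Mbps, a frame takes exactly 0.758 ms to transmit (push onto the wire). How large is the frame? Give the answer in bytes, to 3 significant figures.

8810 bytes

L = R × t_tx = 93000000 b/s × 0.000758 s = 70494 bits.
In bytes: 70494 / 8 = 8810 bytes.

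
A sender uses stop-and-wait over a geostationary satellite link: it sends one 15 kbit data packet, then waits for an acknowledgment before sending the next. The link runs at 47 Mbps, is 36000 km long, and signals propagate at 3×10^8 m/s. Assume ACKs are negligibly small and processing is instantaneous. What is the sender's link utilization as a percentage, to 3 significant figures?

t_tx = L/R = 15000/47000000 = 0.000319149 s.
t_prop = 36000000/300000000 = 0.12 s; RTT = 0.24 s.
Cycle = t_tx + RTT = 0.240319 s.
Utilization = t_tx / cycle = 0.000319149/0.240319 = 0.133 %.

0.133 %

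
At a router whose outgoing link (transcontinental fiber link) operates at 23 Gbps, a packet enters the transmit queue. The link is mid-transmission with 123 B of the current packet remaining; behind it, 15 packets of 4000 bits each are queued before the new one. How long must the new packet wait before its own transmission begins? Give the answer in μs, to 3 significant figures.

Each queued packet: L/R = 4000/23000000000 = 0.173913 μs.
15 queued → 2.6087 μs.
Plus remaining 984 bits of current packet: 0.0427826 μs.
Queuing delay = 2.65 μs.

2.65 μs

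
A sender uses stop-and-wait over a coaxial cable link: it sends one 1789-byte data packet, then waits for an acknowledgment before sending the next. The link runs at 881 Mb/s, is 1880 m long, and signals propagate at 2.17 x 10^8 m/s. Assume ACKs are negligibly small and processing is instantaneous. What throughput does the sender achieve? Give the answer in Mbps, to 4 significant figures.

426.3 Mbps

t_tx = L/R = 14312/881000000 = 1.62452e-05 s.
t_prop = 1880/217000000 = 8.66359e-06 s; RTT = 1.73272e-05 s.
Cycle = t_tx + RTT = 3.35724e-05 s.
Throughput = L / cycle = 14312 / 3.35724e-05 = 426.3 Mbps.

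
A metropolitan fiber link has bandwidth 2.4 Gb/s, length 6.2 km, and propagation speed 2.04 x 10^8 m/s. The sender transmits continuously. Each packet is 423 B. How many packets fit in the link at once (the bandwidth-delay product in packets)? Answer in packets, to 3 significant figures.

Propagation delay = 6200 / 204000000 = 3.03922e-05 s.
BDP = R × t_prop = 2400000000 × 3.03922e-05 = 72941.2 bits.
In packets of 3384 bits: 21.6 packets.

21.6 packets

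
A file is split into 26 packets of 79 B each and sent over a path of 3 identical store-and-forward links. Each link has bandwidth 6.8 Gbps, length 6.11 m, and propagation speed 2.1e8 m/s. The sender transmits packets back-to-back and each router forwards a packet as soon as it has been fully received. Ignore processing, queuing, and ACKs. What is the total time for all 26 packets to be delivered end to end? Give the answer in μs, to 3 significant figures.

Per-hop transmission t_tx = L/R = 632/6800000000 = 0.0929412 μs.
Per-hop propagation t_prop = 6.11/210000000 = 0.0290952 μs.
Pipeline fill: first packet needs 3·t_tx to clear all hops; remaining 25 packets each add one t_tx.
Total = (3+26-1)·t_tx + 3·t_prop = 28·0.0929412 + 3·0.0290952 = 2.69 μs.

2.69 μs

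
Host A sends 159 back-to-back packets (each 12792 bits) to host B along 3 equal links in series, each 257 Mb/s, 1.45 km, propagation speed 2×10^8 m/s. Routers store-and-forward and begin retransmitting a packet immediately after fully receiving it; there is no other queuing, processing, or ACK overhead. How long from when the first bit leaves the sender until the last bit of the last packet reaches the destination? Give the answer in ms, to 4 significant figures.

8.035 ms

Per-hop transmission t_tx = L/R = 12792/257000000 = 0.0497743 ms.
Per-hop propagation t_prop = 1450/200000000 = 0.00725 ms.
Pipeline fill: first packet needs 3·t_tx to clear all hops; remaining 158 packets each add one t_tx.
Total = (3+159-1)·t_tx + 3·t_prop = 161·0.0497743 + 3·0.00725 = 8.035 ms.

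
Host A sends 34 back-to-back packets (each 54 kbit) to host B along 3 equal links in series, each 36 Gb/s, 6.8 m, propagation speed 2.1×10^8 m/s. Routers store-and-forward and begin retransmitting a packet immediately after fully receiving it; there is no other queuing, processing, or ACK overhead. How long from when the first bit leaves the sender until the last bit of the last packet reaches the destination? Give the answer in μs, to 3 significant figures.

Per-hop transmission t_tx = L/R = 54000/36000000000 = 1.5 μs.
Per-hop propagation t_prop = 6.8/210000000 = 0.032381 μs.
Pipeline fill: first packet needs 3·t_tx to clear all hops; remaining 33 packets each add one t_tx.
Total = (3+34-1)·t_tx + 3·t_prop = 36·1.5 + 3·0.032381 = 54.1 μs.

54.1 μs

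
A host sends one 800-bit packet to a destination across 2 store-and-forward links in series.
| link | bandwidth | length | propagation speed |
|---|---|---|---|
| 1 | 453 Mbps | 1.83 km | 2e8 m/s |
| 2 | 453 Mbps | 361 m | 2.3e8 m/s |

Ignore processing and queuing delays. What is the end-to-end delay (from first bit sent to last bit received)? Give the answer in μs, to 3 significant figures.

Transmission delay per hop = L/R = 800/453000000 = 1.766 μs; 2 hops → 3.53201 μs.
Propagation delays (d/s per hop): 9.15, 1.56957 μs; sum = 10.7196 μs.
End-to-end = 14.3 μs.

14.3 μs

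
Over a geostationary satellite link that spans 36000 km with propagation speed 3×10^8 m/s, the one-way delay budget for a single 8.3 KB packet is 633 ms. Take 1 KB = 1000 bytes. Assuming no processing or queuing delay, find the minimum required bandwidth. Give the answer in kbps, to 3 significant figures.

129 kbps

L = 66400 bits.
Propagation delay = 36000000 / 300000000 = 120 ms.
Transmission budget = 633 − 120 = 513 ms.
R ≥ L / t_tx = 66400 bits / 0.513 s = 129 kbps.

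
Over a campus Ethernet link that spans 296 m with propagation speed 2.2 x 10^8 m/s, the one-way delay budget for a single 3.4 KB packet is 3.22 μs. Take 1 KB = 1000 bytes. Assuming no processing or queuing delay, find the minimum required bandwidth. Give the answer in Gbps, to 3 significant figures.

L = 27200 bits.
Propagation delay = 296 / 2.2e+08 = 1.34545 μs.
Transmission budget = 3.22 − 1.34545 = 1.87455 μs.
R ≥ L / t_tx = 27200 bits / 1.87455e-06 s = 14.5 Gbps.

14.5 Gbps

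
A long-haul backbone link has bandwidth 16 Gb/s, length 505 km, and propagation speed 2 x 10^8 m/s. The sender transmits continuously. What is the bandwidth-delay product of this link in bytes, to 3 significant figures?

Propagation delay = 505000 / 200000000 = 0.002525 s.
BDP = R × t_prop = 16000000000 × 0.002525 = 40400000 bits.
In bytes: 40400000/8 = 5050000 bytes.

5050000 bytes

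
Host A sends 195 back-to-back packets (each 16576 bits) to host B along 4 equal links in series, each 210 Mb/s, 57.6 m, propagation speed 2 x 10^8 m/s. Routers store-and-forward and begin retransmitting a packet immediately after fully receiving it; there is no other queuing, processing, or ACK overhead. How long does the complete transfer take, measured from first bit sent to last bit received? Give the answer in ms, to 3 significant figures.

Per-hop transmission t_tx = L/R = 16576/210000000 = 0.0789333 ms.
Per-hop propagation t_prop = 57.6/200000000 = 0.000288 ms.
Pipeline fill: first packet needs 4·t_tx to clear all hops; remaining 194 packets each add one t_tx.
Total = (4+195-1)·t_tx + 4·t_prop = 198·0.0789333 + 4·0.000288 = 15.6 ms.

15.6 ms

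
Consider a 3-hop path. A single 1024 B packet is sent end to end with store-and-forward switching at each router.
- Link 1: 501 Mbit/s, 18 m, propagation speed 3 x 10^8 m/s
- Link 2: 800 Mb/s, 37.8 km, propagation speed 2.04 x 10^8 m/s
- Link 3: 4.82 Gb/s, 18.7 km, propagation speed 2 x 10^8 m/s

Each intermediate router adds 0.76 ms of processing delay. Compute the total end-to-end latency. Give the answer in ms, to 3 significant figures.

1.83 ms

L = 1024 × 8 = 8192 bits.
Transmission delays (L/R per hop): 0.0163513, 0.01024, 0.00169959 ms; sum = 0.0282909 ms.
Propagation delays (d/s per hop): 6e-05, 0.185294, 0.0935 ms; sum = 0.278854 ms.
Processing at 2 router(s): 2 × 0.76 ms = 1.52 ms.
End-to-end = 1.83 ms.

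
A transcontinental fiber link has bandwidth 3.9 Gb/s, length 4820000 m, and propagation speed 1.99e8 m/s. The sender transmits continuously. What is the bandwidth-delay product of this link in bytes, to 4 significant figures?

11810000 bytes

Propagation delay = 4820000 / 199000000 = 0.0242211 s.
BDP = R × t_prop = 3900000000 × 0.0242211 = 94462300 bits.
In bytes: 94462300/8 = 11810000 bytes.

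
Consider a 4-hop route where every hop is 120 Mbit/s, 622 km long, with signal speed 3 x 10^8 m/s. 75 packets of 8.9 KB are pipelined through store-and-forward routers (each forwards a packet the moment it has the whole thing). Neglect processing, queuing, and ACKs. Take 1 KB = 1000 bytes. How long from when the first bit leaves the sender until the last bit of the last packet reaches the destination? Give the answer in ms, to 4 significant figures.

Per-hop transmission t_tx = L/R = 71200/120000000 = 0.593333 ms.
Per-hop propagation t_prop = 622000/300000000 = 2.07333 ms.
Pipeline fill: first packet needs 4·t_tx to clear all hops; remaining 74 packets each add one t_tx.
Total = (4+75-1)·t_tx + 4·t_prop = 78·0.593333 + 4·2.07333 = 54.57 ms.

54.57 ms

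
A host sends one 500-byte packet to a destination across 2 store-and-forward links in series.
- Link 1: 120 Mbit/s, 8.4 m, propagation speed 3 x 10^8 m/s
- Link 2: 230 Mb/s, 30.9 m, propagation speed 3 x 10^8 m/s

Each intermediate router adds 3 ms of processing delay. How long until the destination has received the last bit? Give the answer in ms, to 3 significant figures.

3.05 ms

L = 500 × 8 = 4000 bits.
Transmission delays (L/R per hop): 0.0333333, 0.0173913 ms; sum = 0.0507246 ms.
Propagation delays (d/s per hop): 2.8e-05, 0.000103 ms; sum = 0.000131 ms.
Processing at 1 router(s): 1 × 3 ms = 3 ms.
End-to-end = 3.05 ms.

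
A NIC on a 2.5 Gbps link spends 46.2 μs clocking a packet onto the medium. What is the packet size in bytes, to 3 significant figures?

14400 bytes

L = R × t_tx = 2500000000 b/s × 4.62e-05 s = 115500 bits.
In bytes: 115500 / 8 = 14400 bytes.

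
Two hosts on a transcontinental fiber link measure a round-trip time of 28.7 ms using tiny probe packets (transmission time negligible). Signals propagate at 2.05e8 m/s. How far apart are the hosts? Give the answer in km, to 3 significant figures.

One-way propagation = RTT/2 = 14.35 ms.
d = s × t = 2.05e+08 × 0.01435 = 2940 km.

2940 km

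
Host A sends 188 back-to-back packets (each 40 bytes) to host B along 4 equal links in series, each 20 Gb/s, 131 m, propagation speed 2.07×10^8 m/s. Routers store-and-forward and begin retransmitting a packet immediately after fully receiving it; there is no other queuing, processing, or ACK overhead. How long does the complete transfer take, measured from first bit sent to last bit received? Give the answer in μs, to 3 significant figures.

Per-hop transmission t_tx = L/R = 320/20000000000 = 0.016 μs.
Per-hop propagation t_prop = 131/2.07e+08 = 0.63285 μs.
Pipeline fill: first packet needs 4·t_tx to clear all hops; remaining 187 packets each add one t_tx.
Total = (4+188-1)·t_tx + 4·t_prop = 191·0.016 + 4·0.63285 = 5.59 μs.

5.59 μs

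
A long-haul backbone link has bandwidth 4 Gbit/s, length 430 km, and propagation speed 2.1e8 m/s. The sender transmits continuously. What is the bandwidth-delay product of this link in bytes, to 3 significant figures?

1020000 bytes

Propagation delay = 430000 / 210000000 = 0.00204762 s.
BDP = R × t_prop = 4000000000 × 0.00204762 = 8190480 bits.
In bytes: 8190480/8 = 1020000 bytes.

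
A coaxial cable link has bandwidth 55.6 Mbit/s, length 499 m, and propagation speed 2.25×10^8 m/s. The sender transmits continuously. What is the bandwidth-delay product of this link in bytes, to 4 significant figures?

Propagation delay = 499 / 225000000 = 2.21778e-06 s.
BDP = R × t_prop = 55600000 × 2.21778e-06 = 123.308 bits.
In bytes: 123.308/8 = 15.41 bytes.

15.41 bytes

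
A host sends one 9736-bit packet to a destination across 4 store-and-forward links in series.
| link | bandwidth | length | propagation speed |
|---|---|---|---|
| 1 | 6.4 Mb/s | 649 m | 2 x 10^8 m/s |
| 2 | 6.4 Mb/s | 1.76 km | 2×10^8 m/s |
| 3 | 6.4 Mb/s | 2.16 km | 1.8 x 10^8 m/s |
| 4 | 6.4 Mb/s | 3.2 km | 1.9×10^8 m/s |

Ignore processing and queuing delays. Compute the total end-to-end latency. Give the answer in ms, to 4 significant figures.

Transmission delay per hop = L/R = 9736/6400000 = 1.52125 ms; 4 hops → 6.085 ms.
Propagation delays (d/s per hop): 0.003245, 0.0088, 0.012, 0.0168421 ms; sum = 0.0408871 ms.
End-to-end = 6.126 ms.

6.126 ms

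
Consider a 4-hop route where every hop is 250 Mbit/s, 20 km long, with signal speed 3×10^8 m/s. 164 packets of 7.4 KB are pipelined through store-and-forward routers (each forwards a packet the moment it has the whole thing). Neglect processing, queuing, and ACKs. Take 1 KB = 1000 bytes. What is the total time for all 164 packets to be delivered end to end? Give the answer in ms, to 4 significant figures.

Per-hop transmission t_tx = L/R = 59200/250000000 = 0.2368 ms.
Per-hop propagation t_prop = 20000/300000000 = 0.0666667 ms.
Pipeline fill: first packet needs 4·t_tx to clear all hops; remaining 163 packets each add one t_tx.
Total = (4+164-1)·t_tx + 4·t_prop = 167·0.2368 + 4·0.0666667 = 39.81 ms.

39.81 ms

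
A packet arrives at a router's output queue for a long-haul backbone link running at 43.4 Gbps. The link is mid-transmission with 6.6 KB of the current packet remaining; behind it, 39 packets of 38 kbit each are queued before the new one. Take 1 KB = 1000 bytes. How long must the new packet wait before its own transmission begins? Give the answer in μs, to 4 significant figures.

Each queued packet: L/R = 38000/43400000000 = 0.875576 μs.
39 queued → 34.1475 μs.
Plus remaining 52800 bits of current packet: 1.21659 μs.
Queuing delay = 35.36 μs.

35.36 μs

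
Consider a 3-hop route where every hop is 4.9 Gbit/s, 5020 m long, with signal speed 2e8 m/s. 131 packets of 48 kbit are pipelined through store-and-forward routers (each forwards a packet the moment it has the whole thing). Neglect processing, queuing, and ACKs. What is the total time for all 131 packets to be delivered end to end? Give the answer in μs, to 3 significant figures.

1380 μs

Per-hop transmission t_tx = L/R = 48000/4900000000 = 9.79592 μs.
Per-hop propagation t_prop = 5020/200000000 = 25.1 μs.
Pipeline fill: first packet needs 3·t_tx to clear all hops; remaining 130 packets each add one t_tx.
Total = (3+131-1)·t_tx + 3·t_prop = 133·9.79592 + 3·25.1 = 1380 μs.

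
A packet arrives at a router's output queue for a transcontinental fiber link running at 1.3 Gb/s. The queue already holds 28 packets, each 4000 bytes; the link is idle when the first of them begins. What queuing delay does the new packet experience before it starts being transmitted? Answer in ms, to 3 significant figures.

0.689 ms

Each queued packet: L/R = 32000/1300000000 = 0.0246154 ms.
28 queued → 0.689231 ms.
Queuing delay = 0.689 ms.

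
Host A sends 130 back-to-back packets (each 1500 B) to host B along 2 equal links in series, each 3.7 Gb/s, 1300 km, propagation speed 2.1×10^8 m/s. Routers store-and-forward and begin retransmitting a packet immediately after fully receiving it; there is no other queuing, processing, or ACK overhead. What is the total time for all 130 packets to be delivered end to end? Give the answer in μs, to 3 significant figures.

Per-hop transmission t_tx = L/R = 12000/3700000000 = 3.24324 μs.
Per-hop propagation t_prop = 1300000/210000000 = 6190.48 μs.
Pipeline fill: first packet needs 2·t_tx to clear all hops; remaining 129 packets each add one t_tx.
Total = (2+130-1)·t_tx + 2·t_prop = 131·3.24324 + 2·6190.48 = 12800 μs.

12800 μs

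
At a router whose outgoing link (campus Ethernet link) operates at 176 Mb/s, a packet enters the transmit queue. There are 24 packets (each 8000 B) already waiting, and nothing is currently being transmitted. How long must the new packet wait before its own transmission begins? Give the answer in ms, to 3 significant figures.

8.73 ms

Each queued packet: L/R = 64000/176000000 = 0.363636 ms.
24 queued → 8.72727 ms.
Queuing delay = 8.73 ms.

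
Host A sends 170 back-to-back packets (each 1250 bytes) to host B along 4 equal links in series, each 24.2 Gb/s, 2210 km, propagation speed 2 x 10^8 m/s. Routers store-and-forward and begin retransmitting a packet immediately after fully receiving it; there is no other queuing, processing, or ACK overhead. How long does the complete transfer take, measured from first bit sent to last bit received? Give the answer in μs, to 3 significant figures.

Per-hop transmission t_tx = L/R = 10000/24200000000 = 0.413223 μs.
Per-hop propagation t_prop = 2210000/200000000 = 11050 μs.
Pipeline fill: first packet needs 4·t_tx to clear all hops; remaining 169 packets each add one t_tx.
Total = (4+170-1)·t_tx + 4·t_prop = 173·0.413223 + 4·11050 = 44300 μs.

44300 μs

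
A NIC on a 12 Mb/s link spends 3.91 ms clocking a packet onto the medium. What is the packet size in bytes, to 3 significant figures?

L = R × t_tx = 12000000 b/s × 0.00391 s = 46920 bits.
In bytes: 46920 / 8 = 5870 bytes.

5870 bytes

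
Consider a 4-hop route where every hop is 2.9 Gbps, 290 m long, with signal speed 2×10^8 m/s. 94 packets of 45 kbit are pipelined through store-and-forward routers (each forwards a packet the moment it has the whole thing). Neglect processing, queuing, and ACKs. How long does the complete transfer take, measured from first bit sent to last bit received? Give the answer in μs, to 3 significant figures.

1510 μs

Per-hop transmission t_tx = L/R = 45000/2900000000 = 15.5172 μs.
Per-hop propagation t_prop = 290/200000000 = 1.45 μs.
Pipeline fill: first packet needs 4·t_tx to clear all hops; remaining 93 packets each add one t_tx.
Total = (4+94-1)·t_tx + 4·t_prop = 97·15.5172 + 4·1.45 = 1510 μs.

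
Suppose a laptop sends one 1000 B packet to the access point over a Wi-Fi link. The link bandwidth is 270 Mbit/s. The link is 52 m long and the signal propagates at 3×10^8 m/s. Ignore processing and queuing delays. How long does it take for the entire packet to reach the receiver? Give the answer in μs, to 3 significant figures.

29.8 μs

L = 1000 × 8 = 8000 bits.
Transmission delay = L/R = 8000 / 270000000 = 29.6296 μs.
Propagation delay = d/s = 52 m / 300000000 m/s = 0.173333 μs.
Total = 29.8 μs.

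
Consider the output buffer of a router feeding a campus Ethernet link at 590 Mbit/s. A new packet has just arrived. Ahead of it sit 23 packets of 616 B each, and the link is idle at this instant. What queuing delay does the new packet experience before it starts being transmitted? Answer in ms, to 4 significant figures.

Each queued packet: L/R = 4928/590000000 = 0.00835254 ms.
23 queued → 0.192108 ms.
Queuing delay = 0.1921 ms.

0.1921 ms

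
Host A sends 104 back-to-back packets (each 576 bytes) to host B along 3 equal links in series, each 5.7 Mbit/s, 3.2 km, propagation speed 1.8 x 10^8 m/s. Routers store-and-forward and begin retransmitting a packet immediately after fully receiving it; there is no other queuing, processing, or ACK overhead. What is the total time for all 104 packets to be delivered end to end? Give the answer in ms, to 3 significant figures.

Per-hop transmission t_tx = L/R = 4608/5700000 = 0.808421 ms.
Per-hop propagation t_prop = 3200/180000000 = 0.0177778 ms.
Pipeline fill: first packet needs 3·t_tx to clear all hops; remaining 103 packets each add one t_tx.
Total = (3+104-1)·t_tx + 3·t_prop = 106·0.808421 + 3·0.0177778 = 85.7 ms.

85.7 ms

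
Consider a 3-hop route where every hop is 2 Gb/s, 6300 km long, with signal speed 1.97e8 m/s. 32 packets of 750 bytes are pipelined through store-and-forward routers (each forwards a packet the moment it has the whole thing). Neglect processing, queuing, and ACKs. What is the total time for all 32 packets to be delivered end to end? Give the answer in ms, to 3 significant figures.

Per-hop transmission t_tx = L/R = 6000/2000000000 = 0.003 ms.
Per-hop propagation t_prop = 6300000/197000000 = 31.9797 ms.
Pipeline fill: first packet needs 3·t_tx to clear all hops; remaining 31 packets each add one t_tx.
Total = (3+32-1)·t_tx + 3·t_prop = 34·0.003 + 3·31.9797 = 96.0 ms.

96.0 ms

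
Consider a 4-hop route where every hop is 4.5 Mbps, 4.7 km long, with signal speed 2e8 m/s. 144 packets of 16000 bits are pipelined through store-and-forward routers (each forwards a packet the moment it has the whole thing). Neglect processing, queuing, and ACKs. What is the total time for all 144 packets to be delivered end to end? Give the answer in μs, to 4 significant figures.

Per-hop transmission t_tx = L/R = 16000/4500000 = 3555.56 μs.
Per-hop propagation t_prop = 4700/200000000 = 23.5 μs.
Pipeline fill: first packet needs 4·t_tx to clear all hops; remaining 143 packets each add one t_tx.
Total = (4+144-1)·t_tx + 4·t_prop = 147·3555.56 + 4·23.5 = 522800 μs.

522800 μs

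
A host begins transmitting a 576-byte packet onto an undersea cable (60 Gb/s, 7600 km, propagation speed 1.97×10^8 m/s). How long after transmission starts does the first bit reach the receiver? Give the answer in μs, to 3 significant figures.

38600 μs

First bit experiences only propagation delay: d/s = 7600000/197000000 = 38600 μs.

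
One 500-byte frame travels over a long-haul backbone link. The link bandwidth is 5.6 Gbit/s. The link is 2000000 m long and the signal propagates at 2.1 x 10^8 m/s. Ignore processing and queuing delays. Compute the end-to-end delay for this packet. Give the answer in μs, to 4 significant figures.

9525 μs

L = 500 × 8 = 4000 bits.
Transmission delay = L/R = 4000 / 5600000000 = 0.714286 μs.
Propagation delay = d/s = 2000000 m / 210000000 m/s = 9523.81 μs.
Total = 9525 μs.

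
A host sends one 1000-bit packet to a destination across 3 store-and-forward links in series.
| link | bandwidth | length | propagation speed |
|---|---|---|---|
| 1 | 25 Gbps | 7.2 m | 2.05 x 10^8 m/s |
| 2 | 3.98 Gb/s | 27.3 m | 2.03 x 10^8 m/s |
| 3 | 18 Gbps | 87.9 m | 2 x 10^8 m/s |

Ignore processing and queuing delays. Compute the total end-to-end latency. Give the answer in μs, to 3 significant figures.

Transmission delays (L/R per hop): 0.04, 0.251256, 0.0555556 μs; sum = 0.346812 μs.
Propagation delays (d/s per hop): 0.035122, 0.134483, 0.4395 μs; sum = 0.609105 μs.
End-to-end = 0.956 μs.

0.956 μs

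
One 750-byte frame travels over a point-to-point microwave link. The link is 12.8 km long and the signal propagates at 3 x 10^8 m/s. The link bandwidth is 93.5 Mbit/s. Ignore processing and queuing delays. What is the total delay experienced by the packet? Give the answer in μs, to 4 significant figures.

106.8 μs

L = 750 × 8 = 6000 bits.
Transmission delay = L/R = 6000 / 93500000 = 64.1711 μs.
Propagation delay = d/s = 12800 m / 300000000 m/s = 42.6667 μs.
Total = 106.8 μs.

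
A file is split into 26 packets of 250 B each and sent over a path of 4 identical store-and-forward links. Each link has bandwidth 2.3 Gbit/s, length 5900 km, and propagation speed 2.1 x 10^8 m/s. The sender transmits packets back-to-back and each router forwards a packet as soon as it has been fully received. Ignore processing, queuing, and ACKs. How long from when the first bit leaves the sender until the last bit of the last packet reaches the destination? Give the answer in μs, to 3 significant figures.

Per-hop transmission t_tx = L/R = 2000/2300000000 = 0.869565 μs.
Per-hop propagation t_prop = 5900000/210000000 = 28095.2 μs.
Pipeline fill: first packet needs 4·t_tx to clear all hops; remaining 25 packets each add one t_tx.
Total = (4+26-1)·t_tx + 4·t_prop = 29·0.869565 + 4·28095.2 = 112000 μs.

112000 μs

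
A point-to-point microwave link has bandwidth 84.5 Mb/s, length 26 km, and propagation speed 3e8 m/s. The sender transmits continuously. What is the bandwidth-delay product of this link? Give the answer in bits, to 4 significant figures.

7323 bits

Propagation delay = 26000 / 300000000 = 8.66667e-05 s.
BDP = R × t_prop = 84500000 × 8.66667e-05 = 7323.33 bits.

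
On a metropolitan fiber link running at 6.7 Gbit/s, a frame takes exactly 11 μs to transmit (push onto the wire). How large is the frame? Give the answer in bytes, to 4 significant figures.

9213 bytes

L = R × t_tx = 6700000000 b/s × 1.1e-05 s = 73700 bits.
In bytes: 73700 / 8 = 9213 bytes.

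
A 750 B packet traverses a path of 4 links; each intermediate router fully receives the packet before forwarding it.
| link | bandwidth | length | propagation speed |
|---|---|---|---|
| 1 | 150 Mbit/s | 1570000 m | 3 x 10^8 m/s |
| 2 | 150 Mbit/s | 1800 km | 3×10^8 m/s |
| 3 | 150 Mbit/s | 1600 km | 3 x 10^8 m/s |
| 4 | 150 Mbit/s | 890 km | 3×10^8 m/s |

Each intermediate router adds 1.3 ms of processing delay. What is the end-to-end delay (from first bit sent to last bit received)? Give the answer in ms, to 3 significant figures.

L = 750 × 8 = 6000 bits.
Transmission delay per hop = L/R = 6000/150000000 = 0.04 ms; 4 hops → 0.16 ms.
Propagation delays (d/s per hop): 5.23333, 6, 5.33333, 2.96667 ms; sum = 19.5333 ms.
Processing at 3 router(s): 3 × 1.3 ms = 3.9 ms.
End-to-end = 23.6 ms.

23.6 ms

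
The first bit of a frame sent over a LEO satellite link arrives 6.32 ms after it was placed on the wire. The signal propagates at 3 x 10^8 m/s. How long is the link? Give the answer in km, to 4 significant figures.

1896 km

d = s × t_prop = 300000000 × 0.00632 = 1896 km.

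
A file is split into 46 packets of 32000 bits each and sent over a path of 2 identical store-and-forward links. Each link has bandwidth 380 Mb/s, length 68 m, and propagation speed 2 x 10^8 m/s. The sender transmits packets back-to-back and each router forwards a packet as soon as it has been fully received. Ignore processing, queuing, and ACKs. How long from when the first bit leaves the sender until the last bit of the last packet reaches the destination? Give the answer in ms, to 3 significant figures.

3.96 ms

Per-hop transmission t_tx = L/R = 32000/380000000 = 0.0842105 ms.
Per-hop propagation t_prop = 68/200000000 = 0.00034 ms.
Pipeline fill: first packet needs 2·t_tx to clear all hops; remaining 45 packets each add one t_tx.
Total = (2+46-1)·t_tx + 2·t_prop = 47·0.0842105 + 2·0.00034 = 3.96 ms.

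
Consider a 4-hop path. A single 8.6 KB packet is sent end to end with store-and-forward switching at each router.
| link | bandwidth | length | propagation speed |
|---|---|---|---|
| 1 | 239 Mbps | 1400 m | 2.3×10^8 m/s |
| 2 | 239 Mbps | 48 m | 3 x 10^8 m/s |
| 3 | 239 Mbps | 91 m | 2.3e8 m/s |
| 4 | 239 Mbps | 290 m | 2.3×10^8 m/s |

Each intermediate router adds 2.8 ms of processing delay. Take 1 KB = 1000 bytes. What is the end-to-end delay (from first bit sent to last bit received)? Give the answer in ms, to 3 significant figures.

L = 68800 bits.
Transmission delay per hop = L/R = 68800/239000000 = 0.287866 ms; 4 hops → 1.15146 ms.
Propagation delays (d/s per hop): 0.00608696, 0.00016, 0.000395652, 0.00126087 ms; sum = 0.00790348 ms.
Processing at 3 router(s): 3 × 2.8 ms = 8.4 ms.
End-to-end = 9.56 ms.

9.56 ms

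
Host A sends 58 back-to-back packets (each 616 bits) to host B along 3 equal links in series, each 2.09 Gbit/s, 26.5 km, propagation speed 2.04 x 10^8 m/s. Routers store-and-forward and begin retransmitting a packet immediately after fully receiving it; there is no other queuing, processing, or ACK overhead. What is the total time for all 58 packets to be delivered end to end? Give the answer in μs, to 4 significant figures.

Per-hop transmission t_tx = L/R = 616/2.09e+09 = 0.294737 μs.
Per-hop propagation t_prop = 26500/204000000 = 129.902 μs.
Pipeline fill: first packet needs 3·t_tx to clear all hops; remaining 57 packets each add one t_tx.
Total = (3+58-1)·t_tx + 3·t_prop = 60·0.294737 + 3·129.902 = 407.4 μs.

407.4 μs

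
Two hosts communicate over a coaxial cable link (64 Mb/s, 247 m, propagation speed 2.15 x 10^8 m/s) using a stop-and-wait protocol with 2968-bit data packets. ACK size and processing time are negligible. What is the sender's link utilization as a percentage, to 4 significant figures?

t_tx = L/R = 2968/64000000 = 4.6375e-05 s.
t_prop = 247/215000000 = 1.14884e-06 s; RTT = 2.29767e-06 s.
Cycle = t_tx + RTT = 4.86727e-05 s.
Utilization = t_tx / cycle = 4.6375e-05/4.86727e-05 = 95.28 %.

95.28 %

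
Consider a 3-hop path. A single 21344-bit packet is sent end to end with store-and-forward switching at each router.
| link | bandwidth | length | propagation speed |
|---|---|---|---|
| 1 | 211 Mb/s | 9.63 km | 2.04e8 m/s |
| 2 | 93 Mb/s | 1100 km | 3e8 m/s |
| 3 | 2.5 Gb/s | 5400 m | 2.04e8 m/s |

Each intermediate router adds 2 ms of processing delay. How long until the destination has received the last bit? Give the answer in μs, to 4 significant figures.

8080 μs

Transmission delays (L/R per hop): 101.156, 229.505, 8.5376 μs; sum = 339.199 μs.
Propagation delays (d/s per hop): 47.2059, 3666.67, 26.4706 μs; sum = 3740.34 μs.
Processing at 2 router(s): 2 × 2 ms = 4000 μs.
End-to-end = 8080 μs.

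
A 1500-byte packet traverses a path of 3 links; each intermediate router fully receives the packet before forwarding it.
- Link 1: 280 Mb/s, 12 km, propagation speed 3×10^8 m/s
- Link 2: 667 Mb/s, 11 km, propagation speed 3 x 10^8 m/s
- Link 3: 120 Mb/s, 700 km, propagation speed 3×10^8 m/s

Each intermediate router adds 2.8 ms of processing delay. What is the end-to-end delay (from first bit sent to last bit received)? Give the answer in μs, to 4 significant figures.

L = 1500 × 8 = 12000 bits.
Transmission delays (L/R per hop): 42.8571, 17.991, 100 μs; sum = 160.848 μs.
Propagation delays (d/s per hop): 40, 36.6667, 2333.33 μs; sum = 2410 μs.
Processing at 2 router(s): 2 × 2.8 ms = 5600 μs.
End-to-end = 8171 μs.

8171 μs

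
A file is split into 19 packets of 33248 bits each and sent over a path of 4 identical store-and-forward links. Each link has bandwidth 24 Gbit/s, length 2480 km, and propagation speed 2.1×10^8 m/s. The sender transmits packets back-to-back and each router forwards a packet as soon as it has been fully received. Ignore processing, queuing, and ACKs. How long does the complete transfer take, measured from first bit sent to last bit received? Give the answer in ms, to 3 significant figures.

Per-hop transmission t_tx = L/R = 33248/24000000000 = 0.00138533 ms.
Per-hop propagation t_prop = 2480000/210000000 = 11.8095 ms.
Pipeline fill: first packet needs 4·t_tx to clear all hops; remaining 18 packets each add one t_tx.
Total = (4+19-1)·t_tx + 4·t_prop = 22·0.00138533 + 4·11.8095 = 47.3 ms.

47.3 ms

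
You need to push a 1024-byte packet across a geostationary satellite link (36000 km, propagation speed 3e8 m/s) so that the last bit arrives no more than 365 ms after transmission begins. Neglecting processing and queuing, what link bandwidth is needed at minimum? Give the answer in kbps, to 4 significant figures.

33.44 kbps

L = 8192 bits.
Propagation delay = 36000000 / 300000000 = 120 ms.
Transmission budget = 365 − 120 = 245 ms.
R ≥ L / t_tx = 8192 bits / 0.245 s = 33.44 kbps.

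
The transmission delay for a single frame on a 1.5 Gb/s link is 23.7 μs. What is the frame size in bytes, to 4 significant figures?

4444 bytes

L = R × t_tx = 1500000000 b/s × 2.37e-05 s = 35550 bits.
In bytes: 35550 / 8 = 4444 bytes.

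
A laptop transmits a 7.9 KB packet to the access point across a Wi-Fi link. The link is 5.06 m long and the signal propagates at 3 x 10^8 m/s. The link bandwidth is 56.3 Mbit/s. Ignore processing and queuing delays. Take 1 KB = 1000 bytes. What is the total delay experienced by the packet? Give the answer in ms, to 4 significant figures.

L = 63200 bits.
Transmission delay = L/R = 63200 / 56300000 = 1.12256 ms.
Propagation delay = d/s = 5.06 m / 300000000 m/s = 1.68667e-05 ms.
Total = 1.123 ms.

1.123 ms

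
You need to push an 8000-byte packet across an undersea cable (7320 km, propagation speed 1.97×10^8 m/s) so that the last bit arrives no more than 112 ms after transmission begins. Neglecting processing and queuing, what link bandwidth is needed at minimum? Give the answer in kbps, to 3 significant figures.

855 kbps

L = 64000 bits.
Propagation delay = 7320000 / 197000000 = 37.1574 ms.
Transmission budget = 112 − 37.1574 = 74.8426 ms.
R ≥ L / t_tx = 64000 bits / 0.0748426 s = 855 kbps.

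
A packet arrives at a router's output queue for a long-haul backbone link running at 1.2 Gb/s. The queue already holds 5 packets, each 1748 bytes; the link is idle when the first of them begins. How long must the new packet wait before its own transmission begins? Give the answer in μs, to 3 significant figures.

Each queued packet: L/R = 13984/1200000000 = 11.6533 μs.
5 queued → 58.2667 μs.
Queuing delay = 58.3 μs.

58.3 μs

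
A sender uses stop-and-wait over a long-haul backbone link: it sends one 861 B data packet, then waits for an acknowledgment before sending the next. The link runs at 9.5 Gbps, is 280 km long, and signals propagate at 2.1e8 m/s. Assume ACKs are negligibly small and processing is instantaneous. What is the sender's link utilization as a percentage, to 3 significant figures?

0.0272 %

t_tx = L/R = 6888/9500000000 = 7.25053e-07 s.
t_prop = 280000/210000000 = 0.00133333 s; RTT = 0.00266667 s.
Cycle = t_tx + RTT = 0.00266739 s.
Utilization = t_tx / cycle = 7.25053e-07/0.00266739 = 0.0272 %.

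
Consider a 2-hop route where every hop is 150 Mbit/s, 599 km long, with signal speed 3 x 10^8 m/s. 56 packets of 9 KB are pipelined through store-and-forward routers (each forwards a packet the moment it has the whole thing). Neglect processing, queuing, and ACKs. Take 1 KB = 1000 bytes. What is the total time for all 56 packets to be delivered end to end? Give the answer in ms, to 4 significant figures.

31.35 ms

Per-hop transmission t_tx = L/R = 72000/150000000 = 0.48 ms.
Per-hop propagation t_prop = 599000/300000000 = 1.99667 ms.
Pipeline fill: first packet needs 2·t_tx to clear all hops; remaining 55 packets each add one t_tx.
Total = (2+56-1)·t_tx + 2·t_prop = 57·0.48 + 2·1.99667 = 31.35 ms.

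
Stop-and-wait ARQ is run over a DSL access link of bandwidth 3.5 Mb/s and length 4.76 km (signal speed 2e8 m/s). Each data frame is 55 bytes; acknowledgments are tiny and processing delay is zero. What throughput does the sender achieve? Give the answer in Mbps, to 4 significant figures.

2.539 Mbps

t_tx = L/R = 440/3500000 = 0.000125714 s.
t_prop = 4760/200000000 = 2.38e-05 s; RTT = 4.76e-05 s.
Cycle = t_tx + RTT = 0.000173314 s.
Throughput = L / cycle = 440 / 0.000173314 = 2.539 Mbps.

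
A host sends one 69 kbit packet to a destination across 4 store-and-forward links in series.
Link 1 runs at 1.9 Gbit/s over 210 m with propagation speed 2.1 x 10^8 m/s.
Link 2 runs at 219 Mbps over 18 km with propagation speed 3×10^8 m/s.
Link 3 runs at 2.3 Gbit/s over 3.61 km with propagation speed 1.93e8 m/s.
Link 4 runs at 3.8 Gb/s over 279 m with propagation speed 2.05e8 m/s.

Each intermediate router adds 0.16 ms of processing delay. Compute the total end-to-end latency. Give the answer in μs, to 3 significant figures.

961 μs

L = 69000 bits.
Transmission delays (L/R per hop): 36.3158, 315.068, 30, 18.1579 μs; sum = 399.542 μs.
Propagation delays (d/s per hop): 1, 60, 18.7047, 1.36098 μs; sum = 81.0656 μs.
Processing at 3 router(s): 3 × 0.16 ms = 480 μs.
End-to-end = 961 μs.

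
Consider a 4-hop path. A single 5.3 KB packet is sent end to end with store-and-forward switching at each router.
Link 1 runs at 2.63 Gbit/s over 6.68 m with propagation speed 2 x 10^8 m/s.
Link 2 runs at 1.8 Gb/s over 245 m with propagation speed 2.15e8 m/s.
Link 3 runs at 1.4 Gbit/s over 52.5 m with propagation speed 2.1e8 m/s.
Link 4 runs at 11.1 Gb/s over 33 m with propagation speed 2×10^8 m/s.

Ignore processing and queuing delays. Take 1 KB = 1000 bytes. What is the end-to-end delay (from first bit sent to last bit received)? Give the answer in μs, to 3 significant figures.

75.4 μs

L = 42400 bits.
Transmission delays (L/R per hop): 16.1217, 23.5556, 30.2857, 3.81982 μs; sum = 73.7828 μs.
Propagation delays (d/s per hop): 0.0334, 1.13953, 0.25, 0.165 μs; sum = 1.58793 μs.
End-to-end = 75.4 μs.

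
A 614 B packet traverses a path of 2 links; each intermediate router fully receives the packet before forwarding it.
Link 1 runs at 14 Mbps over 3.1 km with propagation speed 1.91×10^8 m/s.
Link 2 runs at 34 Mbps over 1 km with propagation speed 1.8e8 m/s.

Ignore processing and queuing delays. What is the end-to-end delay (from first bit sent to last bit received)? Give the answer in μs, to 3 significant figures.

L = 614 × 8 = 4912 bits.
Transmission delays (L/R per hop): 350.857, 144.471 μs; sum = 495.328 μs.
Propagation delays (d/s per hop): 16.2304, 5.55556 μs; sum = 21.7859 μs.
End-to-end = 517 μs.

517 μs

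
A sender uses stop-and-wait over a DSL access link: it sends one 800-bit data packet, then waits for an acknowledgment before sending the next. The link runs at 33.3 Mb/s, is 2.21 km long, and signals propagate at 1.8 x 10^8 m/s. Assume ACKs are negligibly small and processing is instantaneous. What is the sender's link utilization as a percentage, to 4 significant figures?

t_tx = L/R = 800/3.33e+07 = 2.4024e-05 s.
t_prop = 2210/180000000 = 1.22778e-05 s; RTT = 2.45556e-05 s.
Cycle = t_tx + RTT = 4.85796e-05 s.
Utilization = t_tx / cycle = 2.4024e-05/4.85796e-05 = 49.45 %.

49.45 %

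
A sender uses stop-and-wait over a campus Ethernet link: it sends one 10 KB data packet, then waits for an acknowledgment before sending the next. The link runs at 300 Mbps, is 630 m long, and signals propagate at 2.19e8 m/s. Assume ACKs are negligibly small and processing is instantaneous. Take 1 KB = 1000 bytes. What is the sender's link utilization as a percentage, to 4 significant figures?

97.89 %

t_tx = L/R = 80000/300000000 = 0.000266667 s.
t_prop = 630/219000000 = 2.87671e-06 s; RTT = 5.75342e-06 s.
Cycle = t_tx + RTT = 0.00027242 s.
Utilization = t_tx / cycle = 0.000266667/0.00027242 = 97.89 %.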